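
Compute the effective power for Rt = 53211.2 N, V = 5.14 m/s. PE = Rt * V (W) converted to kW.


Formula: PE = Rt * V / 1000 (kW)
Step 1 — PE (W) = 53211.2 * 5.14 = 273505.568 W
Step 2 — PE (kW) = 273505.568 / 1000 ≈ 273.51 kW (5 s.f.)

273.51 kW


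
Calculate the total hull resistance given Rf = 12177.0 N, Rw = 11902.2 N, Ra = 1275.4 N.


Formula: Rt = Rf + Rw + Ra
Substituting: Rt = 12177.0 + 11902.2 + 1275.4
Result: Rt = 25354.6 N

25354.6 N


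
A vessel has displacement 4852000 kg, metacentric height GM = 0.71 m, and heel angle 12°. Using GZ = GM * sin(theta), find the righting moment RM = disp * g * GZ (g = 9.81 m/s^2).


Formula: GZ = GM * sin(theta); RM = disp * g * GZ
Step 1 — GZ = 0.71 * sin(12°) = 0.71 * 0.207912 = 0.147618 m
Step 2 — RM = 4852000 * 9.81 * 0.147618 ≈ 7026300 N·m (5 s.f.)

7026300 N·m


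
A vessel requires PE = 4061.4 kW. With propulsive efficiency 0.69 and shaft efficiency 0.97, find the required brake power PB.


Formula: PB = PE / (eta_D * eta_S)
Step 1 — combined efficiency = eta_D * eta_S = 0.69 * 0.97 = 0.6693
Step 2 — PB = 4061.4 / 0.6693 ≈ 6068.1 kW (5 s.f.)

6068.1 kW


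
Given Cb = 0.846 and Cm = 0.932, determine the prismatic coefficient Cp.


Formula: Cp = Cb / Cm
Substituting: Cp = 0.846 / 0.932
Result: Cp ≈ 0.90773 (5 s.f.)

0.90773


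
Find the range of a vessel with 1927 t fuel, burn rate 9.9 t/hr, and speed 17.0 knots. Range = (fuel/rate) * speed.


Formula: endurance = fuel / rate; range = endurance * speed
Step 1 — endurance = 1927 / 9.9 = 194.6465 hours
Step 2 — range = 194.6465 * 17.0 ≈ 3309.0 nautical miles (5 s.f.)

3309.0 NM


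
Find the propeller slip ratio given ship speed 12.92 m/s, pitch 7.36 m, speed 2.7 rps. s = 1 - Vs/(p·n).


Formula: s = 1 - Vs / (p * n)
Step 1 — p * n = 7.36 * 2.7 = 19.872
Step 2 — Vs / (p*n) = 12.92 / 19.872 = 0.650161 (6 d.p.)
Step 3 — s = 1 - 0.650161 = 0.349839

0.349839


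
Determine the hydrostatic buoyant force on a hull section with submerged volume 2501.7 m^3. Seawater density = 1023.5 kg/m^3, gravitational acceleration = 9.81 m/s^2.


Formula: Fb = rho * g * V
Substituting: Fb = 1023.5 * 9.81 * 2501.7
Intermediate: 1023.5 * 9.81 = 10040.535
Result: Fb = 10040.535 * 2501.7 ≈ 25118000 N (5 s.f.)

25118000 N


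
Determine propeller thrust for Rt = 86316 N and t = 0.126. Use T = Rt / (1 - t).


Formula: T = Rt / (1 - t)
Step 1 — (1 - t) = 1 - 0.126 = 0.874
Step 2 — T = 86316 / 0.874 ≈ 98760 N (5 s.f.)

98760 N


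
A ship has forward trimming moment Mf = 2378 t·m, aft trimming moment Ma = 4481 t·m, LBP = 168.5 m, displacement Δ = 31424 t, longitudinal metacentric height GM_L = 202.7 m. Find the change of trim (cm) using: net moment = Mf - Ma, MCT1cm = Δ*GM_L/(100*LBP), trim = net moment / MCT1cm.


Formula: net trimming moment = Mf - Ma; MCT1cm = Δ*GM_L/(100*LBP); trim = net moment / MCT1cm
Step 1 — net trimming moment = 2378 - 4481 = -2103 t·m
Step 2 — MCT1cm = 31424 * 202.7 / (100 * 168.5) = 378.0205 t·m/cm
Step 3 — trim = -2103 / 378.0205 ≈ -5.5632 cm (5 s.f.)

-5.5632 cm


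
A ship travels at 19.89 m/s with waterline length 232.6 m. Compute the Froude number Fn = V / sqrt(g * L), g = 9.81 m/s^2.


Formula: Fn = V / sqrt(g * L)
Step 1 — g * L = 9.81 * 232.6 = 2281.806
Step 2 — sqrt(g * L) = sqrt(2281.806) = 47.768253
Step 3 — Fn = 19.89 / 47.768253 ≈ 0.41639 (5 s.f.)

0.41639


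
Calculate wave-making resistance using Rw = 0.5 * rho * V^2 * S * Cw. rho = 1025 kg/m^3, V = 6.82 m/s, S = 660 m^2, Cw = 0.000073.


Formula: Rw = 0.5 * rho * V^2 * S * Cw
Step 1 — V^2 = 6.82^2 = 46.5124
Step 2 — 0.5 * rho * V^2 = 0.5 * 1025 * 46.5124 = 23837.605
Step 3 — Rw = 23837.605 * 660 * 0.000073 ≈ 1148.5 N (5 s.f.)

1148.5 N


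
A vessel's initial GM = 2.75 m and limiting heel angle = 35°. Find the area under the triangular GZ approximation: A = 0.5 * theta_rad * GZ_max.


Formula: GZ_max = GM * sin(theta); Area = 0.5 * theta_rad * GZ_max
Step 1 — GZ_max = 2.75 * sin(35°) = 2.75 * 0.573576 = 1.577334 m
Step 2 — theta_rad = 35 * pi/180 = 0.610865 rad
Step 3 — Area = 0.5 * 0.610865 * 1.577334 ≈ 0.48177 m·rad (5 s.f.)

0.48177 m·rad


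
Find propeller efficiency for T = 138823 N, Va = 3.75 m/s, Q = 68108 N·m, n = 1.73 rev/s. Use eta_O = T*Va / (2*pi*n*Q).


Formula: eta = T * Va / (2 * pi * n * Q)
Step 1 — numerator = T * Va = 138823 * 3.75 = 520586.25
Step 2 — 2 * pi * n = 2 * pi * 1.73 = 10.869911
Step 3 — denominator = 10.869911 * 68108 = 740327.9
Step 4 — eta = 520586.25 / 740327.9 ≈ 0.70318 (5 s.f.)

0.70318


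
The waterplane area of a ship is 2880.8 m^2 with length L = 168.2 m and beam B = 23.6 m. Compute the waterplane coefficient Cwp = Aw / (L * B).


Formula: Cwp = Aw / (L * B)
Step 1 — L * B = 168.2 * 23.6 = 3969.52 m^2
Step 2 — Cwp = 2880.8 / 3969.52 ≈ 0.72573 (5 s.f.)

0.72573


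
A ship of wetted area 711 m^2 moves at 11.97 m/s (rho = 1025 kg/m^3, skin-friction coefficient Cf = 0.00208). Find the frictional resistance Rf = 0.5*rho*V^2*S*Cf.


Formula: Rf = 0.5 * rho * V^2 * S * Cf
Step 1 — V^2 = 11.97^2 = 143.2809
Step 2 — 0.5 * rho * V^2 = 0.5 * 1025 * 143.2809 = 73431.46125
Step 3 — Rf = 73431.46125 * 711 * 0.00208 ≈ 108600 N (5 s.f.)

108600 N


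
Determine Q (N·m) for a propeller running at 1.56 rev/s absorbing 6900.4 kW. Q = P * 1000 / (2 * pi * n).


Formula: Q = P_W / (2 * pi * n)
Step 1 — P_W = 6900.4 kW * 1000 = 6900400.0 W
Step 2 — 2 * pi * n = 2 * pi * 1.56 = 9.801769
Step 3 — Q = 6900400.0 / 9.801769 ≈ 704000 N·m (5 s.f.)

704000 N·m


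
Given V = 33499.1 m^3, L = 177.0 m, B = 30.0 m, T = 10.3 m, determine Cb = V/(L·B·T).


Formula: Cb = V / (L * B * T)
Step 1 — L * B * T = 177.0 * 30.0 * 10.3 = 54693.0 m^3
Step 2 — Cb = 33499.1 / 54693.0 ≈ 0.61249 (5 s.f.)

0.61249


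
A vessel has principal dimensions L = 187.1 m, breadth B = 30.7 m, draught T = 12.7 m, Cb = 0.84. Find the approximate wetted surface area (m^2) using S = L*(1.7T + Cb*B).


Formula: S = 1.7*L*T + V/T with V = Cb*L*B*T, i.e. S = L * (1.7*T + Cb*B)
Step 1 — 1.7*T = 1.7 * 12.7 = 21.59 m
Step 2 — Cb*B = 0.84 * 30.7 = 25.788 m
Step 3 — 1.7*T + Cb*B = 21.59 + 25.788 = 47.378 m
Step 4 — S = 187.1 * 47.378 ≈ 8864.4 m^2 (5 s.f.)

8864.4 m^2


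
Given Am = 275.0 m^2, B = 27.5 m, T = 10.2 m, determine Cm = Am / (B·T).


Formula: Cm = Am / (B * T)
Step 1 — B * T = 27.5 * 10.2 = 280.5 m^2
Step 2 — Cm = 275.0 / 280.5 ≈ 0.98039 (5 s.f.)

0.98039


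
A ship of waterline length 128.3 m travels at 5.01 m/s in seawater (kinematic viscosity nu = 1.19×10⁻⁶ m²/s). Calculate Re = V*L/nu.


Formula: Re = V * L / nu
Step 1 — V * L = 5.01 * 128.3 = 642.783 m^2/s
Step 2 — Re = 642.783 / 1.19e-6 = 5.40e+08

5.40e+08


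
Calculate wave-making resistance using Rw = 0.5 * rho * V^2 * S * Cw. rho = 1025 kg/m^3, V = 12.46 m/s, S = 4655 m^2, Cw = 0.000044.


Formula: Rw = 0.5 * rho * V^2 * S * Cw
Step 1 — V^2 = 12.46^2 = 155.2516
Step 2 — 0.5 * rho * V^2 = 0.5 * 1025 * 155.2516 = 79566.445
Step 3 — Rw = 79566.445 * 4655 * 0.000044 ≈ 16297 N (5 s.f.)

16297 N


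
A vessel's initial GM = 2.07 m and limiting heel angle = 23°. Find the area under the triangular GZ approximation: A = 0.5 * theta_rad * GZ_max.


Formula: GZ_max = GM * sin(theta); Area = 0.5 * theta_rad * GZ_max
Step 1 — GZ_max = 2.07 * sin(23°) = 2.07 * 0.390731 = 0.808813 m
Step 2 — theta_rad = 23 * pi/180 = 0.401426 rad
Step 3 — Area = 0.5 * 0.401426 * 0.808813 ≈ 0.16234 m·rad (5 s.f.)

0.16234 m·rad


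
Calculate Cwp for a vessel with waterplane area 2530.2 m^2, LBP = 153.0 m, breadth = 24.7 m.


Formula: Cwp = Aw / (L * B)
Step 1 — L * B = 153.0 * 24.7 = 3779.1 m^2
Step 2 — Cwp = 2530.2 / 3779.1 ≈ 0.66952 (5 s.f.)

0.66952


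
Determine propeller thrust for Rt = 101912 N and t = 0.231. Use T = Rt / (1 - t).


Formula: T = Rt / (1 - t)
Step 1 — (1 - t) = 1 - 0.231 = 0.769
Step 2 — T = 101912 / 0.769 ≈ 132530 N (5 s.f.)

132530 N


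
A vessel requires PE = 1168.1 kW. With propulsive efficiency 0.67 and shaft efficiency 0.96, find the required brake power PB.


Formula: PB = PE / (eta_D * eta_S)
Step 1 — combined efficiency = eta_D * eta_S = 0.67 * 0.96 = 0.6432
Step 2 — PB = 1168.1 / 0.6432 ≈ 1816.1 kW (5 s.f.)

1816.1 kW


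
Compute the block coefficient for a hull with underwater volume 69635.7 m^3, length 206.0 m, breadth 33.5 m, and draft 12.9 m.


Formula: Cb = V / (L * B * T)
Step 1 — L * B * T = 206.0 * 33.5 * 12.9 = 89022.9 m^3
Step 2 — Cb = 69635.7 / 89022.9 ≈ 0.78222 (5 s.f.)

0.78222


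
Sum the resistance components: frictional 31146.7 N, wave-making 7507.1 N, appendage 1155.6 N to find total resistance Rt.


Formula: Rt = Rf + Rw + Ra
Substituting: Rt = 31146.7 + 7507.1 + 1155.6
Result: Rt = 39809.4 N

39809.4 N


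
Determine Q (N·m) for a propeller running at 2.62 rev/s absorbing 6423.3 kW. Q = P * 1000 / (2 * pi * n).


Formula: Q = P_W / (2 * pi * n)
Step 1 — P_W = 6423.3 kW * 1000 = 6423300.0 W
Step 2 — 2 * pi * n = 2 * pi * 2.62 = 16.461946
Step 3 — Q = 6423300.0 / 16.461946 ≈ 390190 N·m (5 s.f.)

390190 N·m


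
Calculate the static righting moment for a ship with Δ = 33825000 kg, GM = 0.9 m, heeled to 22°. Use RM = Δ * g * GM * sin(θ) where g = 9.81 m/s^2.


Formula: GZ = GM * sin(theta); RM = disp * g * GZ
Step 1 — GZ = 0.9 * sin(22°) = 0.9 * 0.374607 = 0.337146 m
Step 2 — RM = 33825000 * 9.81 * 0.337146 ≈ 111870000 N·m (5 s.f.)

111870000 N·m


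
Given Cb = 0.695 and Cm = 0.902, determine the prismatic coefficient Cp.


Formula: Cp = Cb / Cm
Substituting: Cp = 0.695 / 0.902
Result: Cp ≈ 0.77051 (5 s.f.)

0.77051


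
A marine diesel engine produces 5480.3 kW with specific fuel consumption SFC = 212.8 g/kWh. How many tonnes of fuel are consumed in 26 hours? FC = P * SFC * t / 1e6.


Formula: FC (tonnes) = P * SFC * t / 1,000,000
Step 1 — P * SFC * t = 5480.3 * 212.8 * 26 = 30321403.84 g
Step 2 — FC (tonnes) = 30321403.84 / 1,000,000 ≈ 30.321 tonnes (5 s.f.)

30.321 tonnes


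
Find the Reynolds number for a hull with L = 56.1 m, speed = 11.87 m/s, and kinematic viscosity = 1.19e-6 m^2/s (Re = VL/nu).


Formula: Re = V * L / nu
Step 1 — V * L = 11.87 * 56.1 = 665.907 m^2/s
Step 2 — Re = 665.907 / 1.19e-6 = 5.60e+08

5.60e+08


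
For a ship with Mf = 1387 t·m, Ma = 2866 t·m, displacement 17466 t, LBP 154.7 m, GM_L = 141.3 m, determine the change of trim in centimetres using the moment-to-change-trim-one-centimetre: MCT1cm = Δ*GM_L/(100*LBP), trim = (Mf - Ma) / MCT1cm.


Formula: net trimming moment = Mf - Ma; MCT1cm = Δ*GM_L/(100*LBP); trim = net moment / MCT1cm
Step 1 — net trimming moment = 1387 - 2866 = -1479 t·m
Step 2 — MCT1cm = 17466 * 141.3 / (100 * 154.7) = 159.5311 t·m/cm
Step 3 — trim = -1479 / 159.5311 ≈ -9.2709 cm (5 s.f.)

-9.2709 cm


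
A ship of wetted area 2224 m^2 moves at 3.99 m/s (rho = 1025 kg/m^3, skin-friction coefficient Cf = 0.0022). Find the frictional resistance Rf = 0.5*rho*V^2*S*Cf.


Formula: Rf = 0.5 * rho * V^2 * S * Cf
Step 1 — V^2 = 3.99^2 = 15.9201
Step 2 — 0.5 * rho * V^2 = 0.5 * 1025 * 15.9201 = 8159.05125
Step 3 — Rf = 8159.05125 * 2224 * 0.0022 ≈ 39921 N (5 s.f.)

39921 N


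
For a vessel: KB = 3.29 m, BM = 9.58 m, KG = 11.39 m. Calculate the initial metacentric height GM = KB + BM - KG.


Formula: GM = KB + BM - KG
Step 1 — KM = KB + BM = 3.29 + 9.58 = 12.87 m
Step 2 — GM = KM - KG = 12.87 - 11.39 = 1.48 m

1.48 m


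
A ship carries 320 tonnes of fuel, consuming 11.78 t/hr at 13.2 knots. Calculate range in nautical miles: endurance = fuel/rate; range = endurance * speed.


Formula: endurance = fuel / rate; range = endurance * speed
Step 1 — endurance = 320 / 11.78 = 27.1647 hours
Step 2 — range = 27.1647 * 13.2 ≈ 358.57 nautical miles (5 s.f.)

358.57 NM


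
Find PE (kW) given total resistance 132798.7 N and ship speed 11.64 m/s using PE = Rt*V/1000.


Formula: PE = Rt * V / 1000 (kW)
Step 1 — PE (W) = 132798.7 * 11.64 = 1545776.868 W
Step 2 — PE (kW) = 1545776.868 / 1000 ≈ 1545.8 kW (5 s.f.)

1545.8 kW


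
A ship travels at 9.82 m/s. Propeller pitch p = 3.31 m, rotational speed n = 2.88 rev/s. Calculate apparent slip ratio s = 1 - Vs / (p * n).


Formula: s = 1 - Vs / (p * n)
Step 1 — p * n = 3.31 * 2.88 = 9.5328
Step 2 — Vs / (p*n) = 9.82 / 9.5328 = 1.030128 (6 d.p.)
Step 3 — s = 1 - 1.030128 = -0.030128

-0.030128


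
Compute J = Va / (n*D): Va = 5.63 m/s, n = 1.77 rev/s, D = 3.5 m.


Formula: J = Va / (n * D)
Step 1 — n * D = 1.77 * 3.5 = 6.195
Step 2 — J = 5.63 / 6.195 ≈ 0.90880 (5 s.f.)

0.90880


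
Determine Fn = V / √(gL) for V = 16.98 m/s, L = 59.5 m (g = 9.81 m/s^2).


Formula: Fn = V / sqrt(g * L)
Step 1 — g * L = 9.81 * 59.5 = 583.695
Step 2 — sqrt(g * L) = sqrt(583.695) = 24.159781
Step 3 — Fn = 16.98 / 24.159781 ≈ 0.70282 (5 s.f.)

0.70282


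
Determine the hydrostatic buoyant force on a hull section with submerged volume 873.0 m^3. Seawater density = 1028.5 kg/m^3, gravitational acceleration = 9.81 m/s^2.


Formula: Fb = rho * g * V
Substituting: Fb = 1028.5 * 9.81 * 873.0
Intermediate: 1028.5 * 9.81 = 10089.585
Result: Fb = 10089.585 * 873.0 ≈ 8808200 N (5 s.f.)

8808200 N


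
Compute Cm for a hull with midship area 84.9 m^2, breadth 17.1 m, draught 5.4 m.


Formula: Cm = Am / (B * T)
Step 1 — B * T = 17.1 * 5.4 = 92.34 m^2
Step 2 — Cm = 84.9 / 92.34 ≈ 0.91943 (5 s.f.)

0.91943


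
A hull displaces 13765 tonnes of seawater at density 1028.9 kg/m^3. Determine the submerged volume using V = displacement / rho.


Formula: V = mass / rho
Step 1 — convert tonnes to kg: 13765 t * 1000 = 13765000 kg
Step 2 — V = 13765000 / 1028.9 ≈ 13378 m^3 (5 s.f.)

13378 m^3


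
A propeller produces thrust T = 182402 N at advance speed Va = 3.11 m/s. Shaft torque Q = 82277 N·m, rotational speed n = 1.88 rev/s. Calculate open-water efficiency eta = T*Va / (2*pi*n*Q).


Formula: eta = T * Va / (2 * pi * n * Q)
Step 1 — numerator = T * Va = 182402 * 3.11 = 567270.22
Step 2 — 2 * pi * n = 2 * pi * 1.88 = 11.812388
Step 3 — denominator = 11.812388 * 82277 = 971887.85
Step 4 — eta = 567270.22 / 971887.85 ≈ 0.58368 (5 s.f.)

0.58368


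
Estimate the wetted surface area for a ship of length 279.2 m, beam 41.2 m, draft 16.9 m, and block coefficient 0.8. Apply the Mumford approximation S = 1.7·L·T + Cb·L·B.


Formula: S = 1.7*L*T + V/T with V = Cb*L*B*T, i.e. S = L * (1.7*T + Cb*B)
Step 1 — 1.7*T = 1.7 * 16.9 = 28.73 m
Step 2 — Cb*B = 0.8 * 41.2 = 32.96 m
Step 3 — 1.7*T + Cb*B = 28.73 + 32.96 = 61.69 m
Step 4 — S = 279.2 * 61.69 ≈ 17224 m^2 (5 s.f.)

17224 m^2


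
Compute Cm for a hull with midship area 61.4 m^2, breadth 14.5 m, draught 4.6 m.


Formula: Cm = Am / (B * T)
Step 1 — B * T = 14.5 * 4.6 = 66.7 m^2
Step 2 — Cm = 61.4 / 66.7 ≈ 0.92054 (5 s.f.)

0.92054


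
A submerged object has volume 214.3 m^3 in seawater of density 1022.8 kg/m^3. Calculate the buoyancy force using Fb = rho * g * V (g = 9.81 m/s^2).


Formula: Fb = rho * g * V
Substituting: Fb = 1022.8 * 9.81 * 214.3
Intermediate: 1022.8 * 9.81 = 10033.668
Result: Fb = 10033.668 * 214.3 ≈ 2150200 N (5 s.f.)

2150200 N


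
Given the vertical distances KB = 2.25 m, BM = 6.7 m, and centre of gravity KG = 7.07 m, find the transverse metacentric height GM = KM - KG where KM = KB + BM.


Formula: GM = KB + BM - KG
Step 1 — KM = KB + BM = 2.25 + 6.7 = 8.95 m
Step 2 — GM = KM - KG = 8.95 - 7.07 = 1.88 m

1.88 m


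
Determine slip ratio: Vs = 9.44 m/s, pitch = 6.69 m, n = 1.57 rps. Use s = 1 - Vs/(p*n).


Formula: s = 1 - Vs / (p * n)
Step 1 — p * n = 6.69 * 1.57 = 10.5033
Step 2 — Vs / (p*n) = 9.44 / 10.5033 = 0.898765 (6 d.p.)
Step 3 — s = 1 - 0.898765 = 0.101235

0.101235


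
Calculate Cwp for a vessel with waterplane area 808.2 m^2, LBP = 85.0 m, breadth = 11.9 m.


Formula: Cwp = Aw / (L * B)
Step 1 — L * B = 85.0 * 11.9 = 1011.5 m^2
Step 2 — Cwp = 808.2 / 1011.5 ≈ 0.79901 (5 s.f.)

0.79901


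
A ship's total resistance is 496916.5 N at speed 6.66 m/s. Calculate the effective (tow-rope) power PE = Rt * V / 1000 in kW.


Formula: PE = Rt * V / 1000 (kW)
Step 1 — PE (W) = 496916.5 * 6.66 = 3309463.89 W
Step 2 — PE (kW) = 3309463.89 / 1000 ≈ 3309.5 kW (5 s.f.)

3309.5 kW


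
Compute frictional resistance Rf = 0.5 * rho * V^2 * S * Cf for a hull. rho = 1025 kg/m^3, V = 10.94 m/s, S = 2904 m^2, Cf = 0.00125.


Formula: Rf = 0.5 * rho * V^2 * S * Cf
Step 1 — V^2 = 10.94^2 = 119.6836
Step 2 — 0.5 * rho * V^2 = 0.5 * 1025 * 119.6836 = 61337.845
Step 3 — Rf = 61337.845 * 2904 * 0.00125 ≈ 222660 N (5 s.f.)

222660 N


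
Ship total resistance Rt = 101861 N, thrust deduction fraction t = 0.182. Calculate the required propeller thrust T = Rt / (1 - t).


Formula: T = Rt / (1 - t)
Step 1 — (1 - t) = 1 - 0.182 = 0.818
Step 2 — T = 101861 / 0.818 ≈ 124520 N (5 s.f.)

124520 N


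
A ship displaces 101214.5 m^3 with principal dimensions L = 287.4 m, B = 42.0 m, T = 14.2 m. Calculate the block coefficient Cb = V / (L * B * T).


Formula: Cb = V / (L * B * T)
Step 1 — L * B * T = 287.4 * 42.0 * 14.2 = 171405.36 m^3
Step 2 — Cb = 101214.5 / 171405.36 ≈ 0.59050 (5 s.f.)

0.59050


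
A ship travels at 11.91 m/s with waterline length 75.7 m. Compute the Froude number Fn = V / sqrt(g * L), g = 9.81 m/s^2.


Formula: Fn = V / sqrt(g * L)
Step 1 — g * L = 9.81 * 75.7 = 742.617
Step 2 — sqrt(g * L) = sqrt(742.617) = 27.251
Step 3 — Fn = 11.91 / 27.251 ≈ 0.43705 (5 s.f.)

0.43705


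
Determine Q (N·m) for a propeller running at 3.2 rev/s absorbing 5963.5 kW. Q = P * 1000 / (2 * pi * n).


Formula: Q = P_W / (2 * pi * n)
Step 1 — P_W = 5963.5 kW * 1000 = 5963500.0 W
Step 2 — 2 * pi * n = 2 * pi * 3.2 = 20.106193
Step 3 — Q = 5963500.0 / 20.106193 ≈ 296600 N·m (5 s.f.)

296600 N·m


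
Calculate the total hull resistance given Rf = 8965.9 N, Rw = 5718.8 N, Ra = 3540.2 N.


Formula: Rt = Rf + Rw + Ra
Substituting: Rt = 8965.9 + 5718.8 + 3540.2
Result: Rt = 18224.9 N

18224.9 N


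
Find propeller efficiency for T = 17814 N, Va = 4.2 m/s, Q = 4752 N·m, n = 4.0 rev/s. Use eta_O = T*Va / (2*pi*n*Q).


Formula: eta = T * Va / (2 * pi * n * Q)
Step 1 — numerator = T * Va = 17814 * 4.2 = 74818.8
Step 2 — 2 * pi * n = 2 * pi * 4.0 = 25.132741
Step 3 — denominator = 25.132741 * 4752 = 119430.79
Step 4 — eta = 74818.8 / 119430.79 ≈ 0.62646 (5 s.f.)

0.62646


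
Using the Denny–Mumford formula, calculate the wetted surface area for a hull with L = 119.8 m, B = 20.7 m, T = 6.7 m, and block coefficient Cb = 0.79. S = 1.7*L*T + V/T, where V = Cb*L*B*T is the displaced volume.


Formula: S = 1.7*L*T + V/T with V = Cb*L*B*T, i.e. S = L * (1.7*T + Cb*B)
Step 1 — 1.7*T = 1.7 * 6.7 = 11.39 m
Step 2 — Cb*B = 0.79 * 20.7 = 16.353 m
Step 3 — 1.7*T + Cb*B = 11.39 + 16.353 = 27.743 m
Step 4 — S = 119.8 * 27.743 ≈ 3323.6 m^2 (5 s.f.)

3323.6 m^2


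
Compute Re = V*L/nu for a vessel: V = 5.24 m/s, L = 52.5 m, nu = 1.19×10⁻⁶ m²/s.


Formula: Re = V * L / nu
Step 1 — V * L = 5.24 * 52.5 = 275.1 m^2/s
Step 2 — Re = 275.1 / 1.19e-6 = 2.31e+08

2.31e+08


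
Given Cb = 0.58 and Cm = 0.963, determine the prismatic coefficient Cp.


Formula: Cp = Cb / Cm
Substituting: Cp = 0.58 / 0.963
Result: Cp ≈ 0.60228 (5 s.f.)

0.60228


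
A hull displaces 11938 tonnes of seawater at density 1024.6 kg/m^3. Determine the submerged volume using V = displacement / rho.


Formula: V = mass / rho
Step 1 — convert tonnes to kg: 11938 t * 1000 = 11938000 kg
Step 2 — V = 11938000 / 1024.6 ≈ 11651 m^3 (5 s.f.)

11651 m^3


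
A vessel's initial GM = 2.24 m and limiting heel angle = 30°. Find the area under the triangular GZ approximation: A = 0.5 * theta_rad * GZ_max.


Formula: GZ_max = GM * sin(theta); Area = 0.5 * theta_rad * GZ_max
Step 1 — GZ_max = 2.24 * sin(30°) = 2.24 * 0.5 = 1.12 m
Step 2 — theta_rad = 30 * pi/180 = 0.523599 rad
Step 3 — Area = 0.5 * 0.523599 * 1.12 ≈ 0.29322 m·rad (5 s.f.)

0.29322 m·rad


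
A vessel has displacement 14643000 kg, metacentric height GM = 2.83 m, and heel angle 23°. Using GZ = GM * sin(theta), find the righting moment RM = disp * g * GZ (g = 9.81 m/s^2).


Formula: GZ = GM * sin(theta); RM = disp * g * GZ
Step 1 — GZ = 2.83 * sin(23°) = 2.83 * 0.390731 = 1.105769 m
Step 2 — RM = 14643000 * 9.81 * 1.105769 ≈ 158840000 N·m (5 s.f.)

158840000 N·m


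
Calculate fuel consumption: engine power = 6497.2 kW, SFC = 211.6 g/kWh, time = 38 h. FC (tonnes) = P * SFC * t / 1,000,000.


Formula: FC (tonnes) = P * SFC * t / 1,000,000
Step 1 — P * SFC * t = 6497.2 * 211.6 * 38 = 52242685.76 g
Step 2 — FC (tonnes) = 52242685.76 / 1,000,000 ≈ 52.243 tonnes (5 s.f.)

52.243 tonnes


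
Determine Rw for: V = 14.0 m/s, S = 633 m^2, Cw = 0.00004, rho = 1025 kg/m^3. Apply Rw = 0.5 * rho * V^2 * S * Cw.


Formula: Rw = 0.5 * rho * V^2 * S * Cw
Step 1 — V^2 = 14.0^2 = 196.0
Step 2 — 0.5 * rho * V^2 = 0.5 * 1025 * 196.0 = 100450.0
Step 3 — Rw = 100450.0 * 633 * 0.00004 ≈ 2543.4 N (5 s.f.)

2543.4 N


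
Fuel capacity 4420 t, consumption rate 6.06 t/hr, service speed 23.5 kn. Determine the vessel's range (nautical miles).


Formula: endurance = fuel / rate; range = endurance * speed
Step 1 — endurance = 4420 / 6.06 = 729.3729 hours
Step 2 — range = 729.3729 * 23.5 ≈ 17140 nautical miles (5 s.f.)

17140 NM


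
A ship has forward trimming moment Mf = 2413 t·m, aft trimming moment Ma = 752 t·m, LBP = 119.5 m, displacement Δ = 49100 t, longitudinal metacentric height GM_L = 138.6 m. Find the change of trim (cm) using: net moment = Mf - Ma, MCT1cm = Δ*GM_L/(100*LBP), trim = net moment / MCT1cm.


Formula: net trimming moment = Mf - Ma; MCT1cm = Δ*GM_L/(100*LBP); trim = net moment / MCT1cm
Step 1 — net trimming moment = 2413 - 752 = 1661 t·m
Step 2 — MCT1cm = 49100 * 138.6 / (100 * 119.5) = 569.4778 t·m/cm
Step 3 — trim = 1661 / 569.4778 ≈ 2.9167 cm (5 s.f.)

2.9167 cm


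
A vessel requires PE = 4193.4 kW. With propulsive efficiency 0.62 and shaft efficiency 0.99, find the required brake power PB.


Formula: PB = PE / (eta_D * eta_S)
Step 1 — combined efficiency = eta_D * eta_S = 0.62 * 0.99 = 0.6138
Step 2 — PB = 4193.4 / 0.6138 ≈ 6831.9 kW (5 s.f.)

6831.9 kW


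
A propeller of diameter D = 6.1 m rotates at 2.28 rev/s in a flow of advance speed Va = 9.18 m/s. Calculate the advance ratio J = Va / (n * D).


Formula: J = Va / (n * D)
Step 1 — n * D = 2.28 * 6.1 = 13.908
Step 2 — J = 9.18 / 13.908 ≈ 0.66005 (5 s.f.)

0.66005


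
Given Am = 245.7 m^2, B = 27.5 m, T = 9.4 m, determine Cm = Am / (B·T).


Formula: Cm = Am / (B * T)
Step 1 — B * T = 27.5 * 9.4 = 258.5 m^2
Step 2 — Cm = 245.7 / 258.5 ≈ 0.95048 (5 s.f.)

0.95048


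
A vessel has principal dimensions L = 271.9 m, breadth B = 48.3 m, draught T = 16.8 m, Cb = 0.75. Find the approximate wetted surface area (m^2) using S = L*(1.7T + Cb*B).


Formula: S = 1.7*L*T + V/T with V = Cb*L*B*T, i.e. S = L * (1.7*T + Cb*B)
Step 1 — 1.7*T = 1.7 * 16.8 = 28.56 m
Step 2 — Cb*B = 0.75 * 48.3 = 36.225 m
Step 3 — 1.7*T + Cb*B = 28.56 + 36.225 = 64.785 m
Step 4 — S = 271.9 * 64.785 ≈ 17615 m^2 (5 s.f.)

17615 m^2


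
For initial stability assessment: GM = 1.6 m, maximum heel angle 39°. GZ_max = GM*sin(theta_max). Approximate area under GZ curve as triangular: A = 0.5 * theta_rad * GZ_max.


Formula: GZ_max = GM * sin(theta); Area = 0.5 * theta_rad * GZ_max
Step 1 — GZ_max = 1.6 * sin(39°) = 1.6 * 0.62932 = 1.006912 m
Step 2 — theta_rad = 39 * pi/180 = 0.680678 rad
Step 3 — Area = 0.5 * 0.680678 * 1.006912 ≈ 0.34269 m·rad (5 s.f.)

0.34269 m·rad


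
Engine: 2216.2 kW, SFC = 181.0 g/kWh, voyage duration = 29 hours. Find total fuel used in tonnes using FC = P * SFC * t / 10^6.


Formula: FC (tonnes) = P * SFC * t / 1,000,000
Step 1 — P * SFC * t = 2216.2 * 181.0 * 29 = 11632833.8 g
Step 2 — FC (tonnes) = 11632833.8 / 1,000,000 ≈ 11.633 tonnes (5 s.f.)

11.633 tonnes


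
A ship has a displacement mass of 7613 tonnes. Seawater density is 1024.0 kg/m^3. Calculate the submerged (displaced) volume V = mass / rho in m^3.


Formula: V = mass / rho
Step 1 — convert tonnes to kg: 7613 t * 1000 = 7613000 kg
Step 2 — V = 7613000 / 1024.0 ≈ 7434.6 m^3 (5 s.f.)

7434.6 m^3


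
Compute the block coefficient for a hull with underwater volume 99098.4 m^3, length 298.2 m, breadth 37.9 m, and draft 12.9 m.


Formula: Cb = V / (L * B * T)
Step 1 — L * B * T = 298.2 * 37.9 * 12.9 = 145792.962 m^3
Step 2 — Cb = 99098.4 / 145792.962 ≈ 0.67972 (5 s.f.)

0.67972


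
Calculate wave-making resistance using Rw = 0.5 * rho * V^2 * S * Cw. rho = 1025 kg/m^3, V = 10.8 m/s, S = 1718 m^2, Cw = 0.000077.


Formula: Rw = 0.5 * rho * V^2 * S * Cw
Step 1 — V^2 = 10.8^2 = 116.64
Step 2 — 0.5 * rho * V^2 = 0.5 * 1025 * 116.64 = 59778.0
Step 3 — Rw = 59778.0 * 1718 * 0.000077 ≈ 7907.8 N (5 s.f.)

7907.8 N


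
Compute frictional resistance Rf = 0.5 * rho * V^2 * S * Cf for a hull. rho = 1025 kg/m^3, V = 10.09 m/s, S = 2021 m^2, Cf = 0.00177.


Formula: Rf = 0.5 * rho * V^2 * S * Cf
Step 1 — V^2 = 10.09^2 = 101.8081
Step 2 — 0.5 * rho * V^2 = 0.5 * 1025 * 101.8081 = 52176.65125
Step 3 — Rf = 52176.65125 * 2021 * 0.00177 ≈ 186640 N (5 s.f.)

186640 N


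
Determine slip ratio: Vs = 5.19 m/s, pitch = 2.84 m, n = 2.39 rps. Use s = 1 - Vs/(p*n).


Formula: s = 1 - Vs / (p * n)
Step 1 — p * n = 2.84 * 2.39 = 6.7876
Step 2 — Vs / (p*n) = 5.19 / 6.7876 = 0.76463 (6 d.p.)
Step 3 — s = 1 - 0.76463 = 0.23537

0.23537


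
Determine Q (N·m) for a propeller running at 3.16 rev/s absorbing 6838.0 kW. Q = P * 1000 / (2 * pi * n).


Formula: Q = P_W / (2 * pi * n)
Step 1 — P_W = 6838.0 kW * 1000 = 6838000.0 W
Step 2 — 2 * pi * n = 2 * pi * 3.16 = 19.854866
Step 3 — Q = 6838000.0 / 19.854866 ≈ 344400 N·m (5 s.f.)

344400 N·m


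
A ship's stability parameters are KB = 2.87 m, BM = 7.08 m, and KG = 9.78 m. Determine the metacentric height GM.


Formula: GM = KB + BM - KG
Step 1 — KM = KB + BM = 2.87 + 7.08 = 9.95 m
Step 2 — GM = KM - KG = 9.95 - 9.78 = 0.17 m

0.17 m


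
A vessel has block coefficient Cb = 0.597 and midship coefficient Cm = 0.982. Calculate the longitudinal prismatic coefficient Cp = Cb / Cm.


Formula: Cp = Cb / Cm
Substituting: Cp = 0.597 / 0.982
Result: Cp ≈ 0.60794 (5 s.f.)

0.60794


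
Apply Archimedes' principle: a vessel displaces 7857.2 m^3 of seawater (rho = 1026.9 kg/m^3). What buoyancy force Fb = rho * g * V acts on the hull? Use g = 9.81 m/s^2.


Formula: Fb = rho * g * V
Substituting: Fb = 1026.9 * 9.81 * 7857.2
Intermediate: 1026.9 * 9.81 = 10073.889
Result: Fb = 10073.889 * 7857.2 ≈ 79153000 N (5 s.f.)

79153000 N


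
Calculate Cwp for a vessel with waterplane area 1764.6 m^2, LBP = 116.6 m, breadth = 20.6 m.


Formula: Cwp = Aw / (L * B)
Step 1 — L * B = 116.6 * 20.6 = 2401.96 m^2
Step 2 — Cwp = 1764.6 / 2401.96 ≈ 0.73465 (5 s.f.)

0.73465


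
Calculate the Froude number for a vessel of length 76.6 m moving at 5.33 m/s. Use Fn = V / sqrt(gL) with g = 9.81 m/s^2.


Formula: Fn = V / sqrt(g * L)
Step 1 — g * L = 9.81 * 76.6 = 751.446
Step 2 — sqrt(g * L) = sqrt(751.446) = 27.412515
Step 3 — Fn = 5.33 / 27.412515 ≈ 0.19444 (5 s.f.)

0.19444


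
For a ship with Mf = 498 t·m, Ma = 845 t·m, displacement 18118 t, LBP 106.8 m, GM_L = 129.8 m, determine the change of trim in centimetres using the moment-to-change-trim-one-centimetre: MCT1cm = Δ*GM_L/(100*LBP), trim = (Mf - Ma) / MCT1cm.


Formula: net trimming moment = Mf - Ma; MCT1cm = Δ*GM_L/(100*LBP); trim = net moment / MCT1cm
Step 1 — net trimming moment = 498 - 845 = -347 t·m
Step 2 — MCT1cm = 18118 * 129.8 / (100 * 106.8) = 220.1982 t·m/cm
Step 3 — trim = -347 / 220.1982 ≈ -1.5759 cm (5 s.f.)

-1.5759 cm


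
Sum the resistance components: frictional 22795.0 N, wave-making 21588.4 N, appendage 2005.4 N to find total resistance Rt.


Formula: Rt = Rf + Rw + Ra
Substituting: Rt = 22795.0 + 21588.4 + 2005.4
Result: Rt = 46388.8 N

46388.8 N


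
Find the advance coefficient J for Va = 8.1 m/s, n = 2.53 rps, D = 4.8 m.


Formula: J = Va / (n * D)
Step 1 — n * D = 2.53 * 4.8 = 12.144
Step 2 — J = 8.1 / 12.144 ≈ 0.66700 (5 s.f.)

0.66700


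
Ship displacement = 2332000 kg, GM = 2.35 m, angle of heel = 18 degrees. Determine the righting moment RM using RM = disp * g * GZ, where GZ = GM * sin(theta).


Formula: GZ = GM * sin(theta); RM = disp * g * GZ
Step 1 — GZ = 2.35 * sin(18°) = 2.35 * 0.309017 = 0.72619 m
Step 2 — RM = 2332000 * 9.81 * 0.72619 ≈ 16613000 N·m (5 s.f.)

16613000 N·m


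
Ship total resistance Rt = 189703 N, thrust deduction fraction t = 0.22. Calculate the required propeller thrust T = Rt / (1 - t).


Formula: T = Rt / (1 - t)
Step 1 — (1 - t) = 1 - 0.22 = 0.78
Step 2 — T = 189703 / 0.78 ≈ 243210 N (5 s.f.)

243210 N


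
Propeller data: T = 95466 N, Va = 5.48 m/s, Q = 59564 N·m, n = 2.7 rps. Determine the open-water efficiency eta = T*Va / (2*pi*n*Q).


Formula: eta = T * Va / (2 * pi * n * Q)
Step 1 — numerator = T * Va = 95466 * 5.48 = 523153.68
Step 2 — 2 * pi * n = 2 * pi * 2.7 = 16.9646
Step 3 — denominator = 16.9646 * 59564 = 1010479.43
Step 4 — eta = 523153.68 / 1010479.43 ≈ 0.51773 (5 s.f.)

0.51773


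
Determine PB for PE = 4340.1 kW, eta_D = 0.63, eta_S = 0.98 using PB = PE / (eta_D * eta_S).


Formula: PB = PE / (eta_D * eta_S)
Step 1 — combined efficiency = eta_D * eta_S = 0.63 * 0.98 = 0.6174
Step 2 — PB = 4340.1 / 0.6174 ≈ 7029.6 kW (5 s.f.)

7029.6 kW


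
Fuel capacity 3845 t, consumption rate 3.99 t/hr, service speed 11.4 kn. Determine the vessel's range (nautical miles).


Formula: endurance = fuel / rate; range = endurance * speed
Step 1 — endurance = 3845 / 3.99 = 963.6591 hours
Step 2 — range = 963.6591 * 11.4 ≈ 10986 nautical miles (5 s.f.)

10986 NM


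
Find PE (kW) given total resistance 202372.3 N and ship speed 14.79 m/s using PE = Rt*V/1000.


Formula: PE = Rt * V / 1000 (kW)
Step 1 — PE (W) = 202372.3 * 14.79 = 2993086.317 W
Step 2 — PE (kW) = 2993086.317 / 1000 ≈ 2993.1 kW (5 s.f.)

2993.1 kW


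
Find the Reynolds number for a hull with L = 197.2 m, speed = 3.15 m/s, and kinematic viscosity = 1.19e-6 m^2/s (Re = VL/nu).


Formula: Re = V * L / nu
Step 1 — V * L = 3.15 * 197.2 = 621.18 m^2/s
Step 2 — Re = 621.18 / 1.19e-6 = 5.22e+08

5.22e+08


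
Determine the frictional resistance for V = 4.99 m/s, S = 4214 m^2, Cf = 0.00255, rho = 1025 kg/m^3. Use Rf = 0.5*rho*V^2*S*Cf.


Formula: Rf = 0.5 * rho * V^2 * S * Cf
Step 1 — V^2 = 4.99^2 = 24.9001
Step 2 — 0.5 * rho * V^2 = 0.5 * 1025 * 24.9001 = 12761.30125
Step 3 — Rf = 12761.30125 * 4214 * 0.00255 ≈ 137130 N (5 s.f.)

137130 N


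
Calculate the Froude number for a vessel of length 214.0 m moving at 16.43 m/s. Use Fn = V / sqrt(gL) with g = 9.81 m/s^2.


Formula: Fn = V / sqrt(g * L)
Step 1 — g * L = 9.81 * 214.0 = 2099.34
Step 2 — sqrt(g * L) = sqrt(2099.34) = 45.818555
Step 3 — Fn = 16.43 / 45.818555 ≈ 0.35859 (5 s.f.)

0.35859


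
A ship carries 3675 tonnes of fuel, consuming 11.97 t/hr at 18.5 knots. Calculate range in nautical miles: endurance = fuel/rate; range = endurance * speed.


Formula: endurance = fuel / rate; range = endurance * speed
Step 1 — endurance = 3675 / 11.97 = 307.0175 hours
Step 2 — range = 307.0175 * 18.5 ≈ 5679.8 nautical miles (5 s.f.)

5679.8 NM


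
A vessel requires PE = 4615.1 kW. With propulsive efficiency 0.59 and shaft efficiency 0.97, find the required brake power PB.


Formula: PB = PE / (eta_D * eta_S)
Step 1 — combined efficiency = eta_D * eta_S = 0.59 * 0.97 = 0.5723
Step 2 — PB = 4615.1 / 0.5723 ≈ 8064.1 kW (5 s.f.)

8064.1 kW


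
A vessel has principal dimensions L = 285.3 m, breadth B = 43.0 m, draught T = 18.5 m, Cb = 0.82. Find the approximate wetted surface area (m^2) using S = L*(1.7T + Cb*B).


Formula: S = 1.7*L*T + V/T with V = Cb*L*B*T, i.e. S = L * (1.7*T + Cb*B)
Step 1 — 1.7*T = 1.7 * 18.5 = 31.45 m
Step 2 — Cb*B = 0.82 * 43.0 = 35.26 m
Step 3 — 1.7*T + Cb*B = 31.45 + 35.26 = 66.71 m
Step 4 — S = 285.3 * 66.71 ≈ 19032 m^2 (5 s.f.)

19032 m^2


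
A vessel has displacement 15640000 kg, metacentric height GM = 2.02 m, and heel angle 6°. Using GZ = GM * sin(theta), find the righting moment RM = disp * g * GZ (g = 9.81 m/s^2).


Formula: GZ = GM * sin(theta); RM = disp * g * GZ
Step 1 — GZ = 2.02 * sin(6°) = 2.02 * 0.104528 = 0.211147 m
Step 2 — RM = 15640000 * 9.81 * 0.211147 ≈ 32396000 N·m (5 s.f.)

32396000 N·m


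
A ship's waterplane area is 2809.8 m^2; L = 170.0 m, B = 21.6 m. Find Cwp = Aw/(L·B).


Formula: Cwp = Aw / (L * B)
Step 1 — L * B = 170.0 * 21.6 = 3672.0 m^2
Step 2 — Cwp = 2809.8 / 3672.0 ≈ 0.76520 (5 s.f.)

0.76520


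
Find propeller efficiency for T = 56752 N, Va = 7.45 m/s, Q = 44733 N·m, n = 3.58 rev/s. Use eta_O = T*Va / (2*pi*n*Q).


Formula: eta = T * Va / (2 * pi * n * Q)
Step 1 — numerator = T * Va = 56752 * 7.45 = 422802.4
Step 2 — 2 * pi * n = 2 * pi * 3.58 = 22.493803
Step 3 — denominator = 22.493803 * 44733 = 1006215.29
Step 4 — eta = 422802.4 / 1006215.29 ≈ 0.42019 (5 s.f.)

0.42019


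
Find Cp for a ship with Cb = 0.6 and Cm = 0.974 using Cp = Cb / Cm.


Formula: Cp = Cb / Cm
Substituting: Cp = 0.6 / 0.974
Result: Cp ≈ 0.61602 (5 s.f.)

0.61602


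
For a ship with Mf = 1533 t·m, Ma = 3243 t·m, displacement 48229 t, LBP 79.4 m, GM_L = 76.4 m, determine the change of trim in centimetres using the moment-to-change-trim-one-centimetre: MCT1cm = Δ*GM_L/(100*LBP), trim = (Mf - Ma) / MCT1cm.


Formula: net trimming moment = Mf - Ma; MCT1cm = Δ*GM_L/(100*LBP); trim = net moment / MCT1cm
Step 1 — net trimming moment = 1533 - 3243 = -1710 t·m
Step 2 — MCT1cm = 48229 * 76.4 / (100 * 79.4) = 464.0675 t·m/cm
Step 3 — trim = -1710 / 464.0675 ≈ -3.6848 cm (5 s.f.)

-3.6848 cm


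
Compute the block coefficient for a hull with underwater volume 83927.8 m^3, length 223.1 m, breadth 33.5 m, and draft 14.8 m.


Formula: Cb = V / (L * B * T)
Step 1 — L * B * T = 223.1 * 33.5 * 14.8 = 110612.98 m^3
Step 2 — Cb = 83927.8 / 110612.98 ≈ 0.75875 (5 s.f.)

0.75875


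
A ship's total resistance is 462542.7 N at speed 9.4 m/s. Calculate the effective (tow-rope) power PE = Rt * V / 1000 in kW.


Formula: PE = Rt * V / 1000 (kW)
Step 1 — PE (W) = 462542.7 * 9.4 = 4347901.38 W
Step 2 — PE (kW) = 4347901.38 / 1000 ≈ 4347.9 kW (5 s.f.)

4347.9 kW


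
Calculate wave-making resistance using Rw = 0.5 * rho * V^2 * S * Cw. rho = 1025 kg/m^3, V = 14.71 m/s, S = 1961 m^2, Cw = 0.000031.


Formula: Rw = 0.5 * rho * V^2 * S * Cw
Step 1 — V^2 = 14.71^2 = 216.3841
Step 2 — 0.5 * rho * V^2 = 0.5 * 1025 * 216.3841 = 110896.85125
Step 3 — Rw = 110896.85125 * 1961 * 0.000031 ≈ 6741.5 N (5 s.f.)

6741.5 N


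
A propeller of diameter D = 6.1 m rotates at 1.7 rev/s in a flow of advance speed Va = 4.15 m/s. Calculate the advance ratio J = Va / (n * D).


Formula: J = Va / (n * D)
Step 1 — n * D = 1.7 * 6.1 = 10.37
Step 2 — J = 4.15 / 10.37 ≈ 0.40019 (5 s.f.)

0.40019


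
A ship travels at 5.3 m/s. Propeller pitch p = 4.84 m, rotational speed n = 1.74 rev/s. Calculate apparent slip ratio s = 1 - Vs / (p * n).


Formula: s = 1 - Vs / (p * n)
Step 1 — p * n = 4.84 * 1.74 = 8.4216
Step 2 — Vs / (p*n) = 5.3 / 8.4216 = 0.629334 (6 d.p.)
Step 3 — s = 1 - 0.629334 = 0.370666

0.370666


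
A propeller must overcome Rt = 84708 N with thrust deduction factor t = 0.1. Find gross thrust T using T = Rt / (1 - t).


Formula: T = Rt / (1 - t)
Step 1 — (1 - t) = 1 - 0.1 = 0.9
Step 2 — T = 84708 / 0.9 ≈ 94120 N (5 s.f.)

94120 N


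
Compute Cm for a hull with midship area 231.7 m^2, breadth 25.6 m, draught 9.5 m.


Formula: Cm = Am / (B * T)
Step 1 — B * T = 25.6 * 9.5 = 243.2 m^2
Step 2 — Cm = 231.7 / 243.2 ≈ 0.95271 (5 s.f.)

0.95271


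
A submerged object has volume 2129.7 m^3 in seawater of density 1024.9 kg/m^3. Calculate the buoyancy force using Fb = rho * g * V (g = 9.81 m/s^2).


Formula: Fb = rho * g * V
Substituting: Fb = 1024.9 * 9.81 * 2129.7
Intermediate: 1024.9 * 9.81 = 10054.269
Result: Fb = 10054.269 * 2129.7 ≈ 21413000 N (5 s.f.)

21413000 N


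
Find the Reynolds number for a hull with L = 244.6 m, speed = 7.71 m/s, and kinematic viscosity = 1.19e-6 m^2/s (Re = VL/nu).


Formula: Re = V * L / nu
Step 1 — V * L = 7.71 * 244.6 = 1885.866 m^2/s
Step 2 — Re = 1885.866 / 1.19e-6 = 1.58e+09

1.58e+09


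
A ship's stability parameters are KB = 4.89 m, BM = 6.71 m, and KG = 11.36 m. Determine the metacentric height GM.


Formula: GM = KB + BM - KG
Step 1 — KM = KB + BM = 4.89 + 6.71 = 11.6 m
Step 2 — GM = KM - KG = 11.6 - 11.36 = 0.24 m

0.24 m


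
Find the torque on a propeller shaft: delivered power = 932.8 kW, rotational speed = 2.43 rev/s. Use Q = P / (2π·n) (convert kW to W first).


Formula: Q = P_W / (2 * pi * n)
Step 1 — P_W = 932.8 kW * 1000 = 932800.0 W
Step 2 — 2 * pi * n = 2 * pi * 2.43 = 15.26814
Step 3 — Q = 932800.0 / 15.26814 ≈ 61095 N·m (5 s.f.)

61095 N·m


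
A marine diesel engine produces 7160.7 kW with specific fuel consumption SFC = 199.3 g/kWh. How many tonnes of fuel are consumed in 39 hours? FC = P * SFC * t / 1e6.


Formula: FC (tonnes) = P * SFC * t / 1,000,000
Step 1 — P * SFC * t = 7160.7 * 199.3 * 39 = 55657972.89 g
Step 2 — FC (tonnes) = 55657972.89 / 1,000,000 ≈ 55.658 tonnes (5 s.f.)

55.658 tonnes


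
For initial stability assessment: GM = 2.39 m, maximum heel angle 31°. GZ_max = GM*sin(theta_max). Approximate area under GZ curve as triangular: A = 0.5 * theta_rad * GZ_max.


Formula: GZ_max = GM * sin(theta); Area = 0.5 * theta_rad * GZ_max
Step 1 — GZ_max = 2.39 * sin(31°) = 2.39 * 0.515038 = 1.230941 m
Step 2 — theta_rad = 31 * pi/180 = 0.541052 rad
Step 3 — Area = 0.5 * 0.541052 * 1.230941 ≈ 0.33300 m·rad (5 s.f.)

0.33300 m·rad


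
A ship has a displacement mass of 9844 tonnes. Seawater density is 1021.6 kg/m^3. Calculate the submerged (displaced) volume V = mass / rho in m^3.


Formula: V = mass / rho
Step 1 — convert tonnes to kg: 9844 t * 1000 = 9844000 kg
Step 2 — V = 9844000 / 1021.6 ≈ 9635.9 m^3 (5 s.f.)

9635.9 m^3


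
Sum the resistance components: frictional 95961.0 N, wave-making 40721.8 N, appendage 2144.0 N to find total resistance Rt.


Formula: Rt = Rf + Rw + Ra
Substituting: Rt = 95961.0 + 40721.8 + 2144.0
Result: Rt = 138826.8 N

138826.8 N


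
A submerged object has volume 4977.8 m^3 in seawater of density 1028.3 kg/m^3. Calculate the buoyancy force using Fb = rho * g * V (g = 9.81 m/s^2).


Formula: Fb = rho * g * V
Substituting: Fb = 1028.3 * 9.81 * 4977.8
Intermediate: 1028.3 * 9.81 = 10087.623
Result: Fb = 10087.623 * 4977.8 ≈ 50214000 N (5 s.f.)

50214000 N


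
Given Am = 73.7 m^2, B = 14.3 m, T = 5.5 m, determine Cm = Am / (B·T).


Formula: Cm = Am / (B * T)
Step 1 — B * T = 14.3 * 5.5 = 78.65 m^2
Step 2 — Cm = 73.7 / 78.65 ≈ 0.93706 (5 s.f.)

0.93706


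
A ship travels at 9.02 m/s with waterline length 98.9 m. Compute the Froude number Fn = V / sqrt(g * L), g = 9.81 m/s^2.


Formula: Fn = V / sqrt(g * L)
Step 1 — g * L = 9.81 * 98.9 = 970.209
Step 2 — sqrt(g * L) = sqrt(970.209) = 31.148178
Step 3 — Fn = 9.02 / 31.148178 ≈ 0.28958 (5 s.f.)

0.28958


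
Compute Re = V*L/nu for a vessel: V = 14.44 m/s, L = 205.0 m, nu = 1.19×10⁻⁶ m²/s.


Formula: Re = V * L / nu
Step 1 — V * L = 14.44 * 205.0 = 2960.2 m^2/s
Step 2 — Re = 2960.2 / 1.19e-6 = 2.49e+09

2.49e+09
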